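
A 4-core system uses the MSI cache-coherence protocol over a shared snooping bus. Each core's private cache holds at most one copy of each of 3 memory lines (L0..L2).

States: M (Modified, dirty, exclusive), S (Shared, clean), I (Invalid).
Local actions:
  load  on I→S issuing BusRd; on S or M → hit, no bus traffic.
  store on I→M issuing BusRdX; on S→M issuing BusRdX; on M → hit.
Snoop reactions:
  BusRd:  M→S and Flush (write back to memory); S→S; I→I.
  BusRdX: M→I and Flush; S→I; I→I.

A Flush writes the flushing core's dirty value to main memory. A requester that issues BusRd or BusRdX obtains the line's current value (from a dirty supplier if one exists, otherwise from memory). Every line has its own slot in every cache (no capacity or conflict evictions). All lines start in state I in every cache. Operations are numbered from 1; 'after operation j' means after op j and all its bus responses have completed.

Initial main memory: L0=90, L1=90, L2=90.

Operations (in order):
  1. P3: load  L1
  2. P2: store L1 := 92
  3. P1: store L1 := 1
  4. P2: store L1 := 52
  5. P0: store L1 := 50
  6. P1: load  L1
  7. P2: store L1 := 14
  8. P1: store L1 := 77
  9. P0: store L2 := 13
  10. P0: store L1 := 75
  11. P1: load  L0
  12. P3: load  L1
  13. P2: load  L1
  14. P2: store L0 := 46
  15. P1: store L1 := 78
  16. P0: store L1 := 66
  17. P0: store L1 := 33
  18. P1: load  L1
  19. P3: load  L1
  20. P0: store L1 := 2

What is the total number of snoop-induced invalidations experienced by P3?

invalidations = 3

[1] P3: load  L1 | P0:I, P1:I, P2:I, P3:S(90) | bus: BusRd
[2] P2: store L1 := 92 | P0:I, P1:I, P2:M(92), P3:I | bus: BusRdX
[3] P1: store L1 := 1 | P0:I, P1:M(1), P2:I, P3:I | bus: BusRdX,Flush
[4] P2: store L1 := 52 | P0:I, P1:I, P2:M(52), P3:I | bus: BusRdX,Flush
[5] P0: store L1 := 50 | P0:M(50), P1:I, P2:I, P3:I | bus: BusRdX,Flush
[6] P1: load  L1 | P0:S(50), P1:S(50), P2:I, P3:I | bus: BusRd,Flush
[7] P2: store L1 := 14 | P0:I, P1:I, P2:M(14), P3:I | bus: BusRdX
[8] P1: store L1 := 77 | P0:I, P1:M(77), P2:I, P3:I | bus: BusRdX,Flush
[9] P0: store L2 := 13 | P0:M(13), P1:I, P2:I, P3:I | bus: BusRdX
[10] P0: store L1 := 75 | P0:M(75), P1:I, P2:I, P3:I | bus: BusRdX,Flush
[11] P1: load  L0 | P0:I, P1:S(90), P2:I, P3:I | bus: BusRd
[12] P3: load  L1 | P0:S(75), P1:I, P2:I, P3:S(75) | bus: BusRd,Flush
[13] P2: load  L1 | P0:S(75), P1:I, P2:S(75), P3:S(75) | bus: BusRd
[14] P2: store L0 := 46 | P0:I, P1:I, P2:M(46), P3:I | bus: BusRdX
[15] P1: store L1 := 78 | P0:I, P1:M(78), P2:I, P3:I | bus: BusRdX
[16] P0: store L1 := 66 | P0:M(66), P1:I, P2:I, P3:I | bus: BusRdX,Flush
[17] P0: store L1 := 33 | P0:M(33), P1:I, P2:I, P3:I | bus: none
[18] P1: load  L1 | P0:S(33), P1:S(33), P2:I, P3:I | bus: BusRd,Flush
[19] P3: load  L1 | P0:S(33), P1:S(33), P2:I, P3:S(33) | bus: BusRd
[20] P0: store L1 := 2 | P0:M(2), P1:I, P2:I, P3:I | bus: BusRdX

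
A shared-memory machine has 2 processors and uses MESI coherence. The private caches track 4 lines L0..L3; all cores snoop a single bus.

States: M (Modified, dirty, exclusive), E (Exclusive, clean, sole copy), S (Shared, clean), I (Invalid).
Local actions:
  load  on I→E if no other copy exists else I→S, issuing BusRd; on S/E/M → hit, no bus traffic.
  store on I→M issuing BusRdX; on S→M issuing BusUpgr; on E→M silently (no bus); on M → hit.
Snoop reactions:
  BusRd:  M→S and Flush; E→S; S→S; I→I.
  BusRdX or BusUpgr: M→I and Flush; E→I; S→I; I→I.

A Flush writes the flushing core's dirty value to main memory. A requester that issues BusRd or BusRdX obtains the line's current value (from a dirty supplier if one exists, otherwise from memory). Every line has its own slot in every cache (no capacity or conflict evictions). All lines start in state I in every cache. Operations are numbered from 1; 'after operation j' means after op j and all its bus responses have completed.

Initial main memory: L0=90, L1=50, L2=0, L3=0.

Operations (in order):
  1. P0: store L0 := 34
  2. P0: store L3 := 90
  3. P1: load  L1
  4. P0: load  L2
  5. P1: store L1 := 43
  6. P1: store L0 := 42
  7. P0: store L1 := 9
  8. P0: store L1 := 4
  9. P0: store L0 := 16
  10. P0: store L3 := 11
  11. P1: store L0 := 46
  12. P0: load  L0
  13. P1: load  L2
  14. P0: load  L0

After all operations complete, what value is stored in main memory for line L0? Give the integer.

memory[L0] = 46

[1] P0: store L0 := 34 | P0:M(34), P1:I | bus: BusRdX
[2] P0: store L3 := 90 | P0:M(90), P1:I | bus: BusRdX
[3] P1: load  L1 | P0:I, P1:E(50) | bus: BusRd
[4] P0: load  L2 | P0:E(0), P1:I | bus: BusRd
[5] P1: store L1 := 43 | P0:I, P1:M(43) | bus: none
[6] P1: store L0 := 42 | P0:I, P1:M(42) | bus: BusRdX,Flush
[7] P0: store L1 := 9 | P0:M(9), P1:I | bus: BusRdX,Flush
[8] P0: store L1 := 4 | P0:M(4), P1:I | bus: none
[9] P0: store L0 := 16 | P0:M(16), P1:I | bus: BusRdX,Flush
[10] P0: store L3 := 11 | P0:M(11), P1:I | bus: none
[11] P1: store L0 := 46 | P0:I, P1:M(46) | bus: BusRdX,Flush
[12] P0: load  L0 | P0:S(46), P1:S(46) | bus: BusRd,Flush
[13] P1: load  L2 | P0:S(0), P1:S(0) | bus: BusRd
[14] P0: load  L0 | P0:S(46), P1:S(46) | bus: none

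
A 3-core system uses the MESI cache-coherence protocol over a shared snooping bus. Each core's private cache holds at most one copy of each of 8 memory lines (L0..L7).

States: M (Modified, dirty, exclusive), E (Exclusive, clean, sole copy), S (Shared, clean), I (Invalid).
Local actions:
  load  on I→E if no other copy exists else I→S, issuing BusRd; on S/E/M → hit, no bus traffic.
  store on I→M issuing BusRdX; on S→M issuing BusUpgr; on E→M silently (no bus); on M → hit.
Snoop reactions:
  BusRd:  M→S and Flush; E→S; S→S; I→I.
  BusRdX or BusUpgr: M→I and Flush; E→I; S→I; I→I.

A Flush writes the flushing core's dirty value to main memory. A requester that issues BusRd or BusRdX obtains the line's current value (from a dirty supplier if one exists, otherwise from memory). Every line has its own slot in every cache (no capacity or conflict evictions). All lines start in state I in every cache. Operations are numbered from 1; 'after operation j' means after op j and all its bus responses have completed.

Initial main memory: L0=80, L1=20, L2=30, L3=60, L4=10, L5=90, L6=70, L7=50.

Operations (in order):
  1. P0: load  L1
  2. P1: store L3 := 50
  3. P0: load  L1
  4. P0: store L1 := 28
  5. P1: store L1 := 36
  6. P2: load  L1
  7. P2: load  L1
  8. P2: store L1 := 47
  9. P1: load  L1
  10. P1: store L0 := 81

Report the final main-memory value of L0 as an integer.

memory[L0] = 80

  op1 P0: load  L1 → E/I/I on L1; bus BusRd; mem=20
  op2 P1: store L3 := 50 → I/M/I on L3; bus BusRdX; mem=60
  op3 P0: load  L1 → E/I/I on L1; bus (none); mem=20
  op4 P0: store L1 := 28 → M/I/I on L1; bus (none); mem=20
  op5 P1: store L1 := 36 → I/M/I on L1; bus BusRdX Flush; mem=28
  op6 P2: load  L1 → I/S/S on L1; bus BusRd Flush; mem=36
  op7 P2: load  L1 → I/S/S on L1; bus (none); mem=36
  op8 P2: store L1 := 47 → I/I/M on L1; bus BusUpgr; mem=36
  op9 P1: load  L1 → I/S/S on L1; bus BusRd Flush; mem=47
  op10 P1: store L0 := 81 → I/M/I on L0; bus BusRdX; mem=80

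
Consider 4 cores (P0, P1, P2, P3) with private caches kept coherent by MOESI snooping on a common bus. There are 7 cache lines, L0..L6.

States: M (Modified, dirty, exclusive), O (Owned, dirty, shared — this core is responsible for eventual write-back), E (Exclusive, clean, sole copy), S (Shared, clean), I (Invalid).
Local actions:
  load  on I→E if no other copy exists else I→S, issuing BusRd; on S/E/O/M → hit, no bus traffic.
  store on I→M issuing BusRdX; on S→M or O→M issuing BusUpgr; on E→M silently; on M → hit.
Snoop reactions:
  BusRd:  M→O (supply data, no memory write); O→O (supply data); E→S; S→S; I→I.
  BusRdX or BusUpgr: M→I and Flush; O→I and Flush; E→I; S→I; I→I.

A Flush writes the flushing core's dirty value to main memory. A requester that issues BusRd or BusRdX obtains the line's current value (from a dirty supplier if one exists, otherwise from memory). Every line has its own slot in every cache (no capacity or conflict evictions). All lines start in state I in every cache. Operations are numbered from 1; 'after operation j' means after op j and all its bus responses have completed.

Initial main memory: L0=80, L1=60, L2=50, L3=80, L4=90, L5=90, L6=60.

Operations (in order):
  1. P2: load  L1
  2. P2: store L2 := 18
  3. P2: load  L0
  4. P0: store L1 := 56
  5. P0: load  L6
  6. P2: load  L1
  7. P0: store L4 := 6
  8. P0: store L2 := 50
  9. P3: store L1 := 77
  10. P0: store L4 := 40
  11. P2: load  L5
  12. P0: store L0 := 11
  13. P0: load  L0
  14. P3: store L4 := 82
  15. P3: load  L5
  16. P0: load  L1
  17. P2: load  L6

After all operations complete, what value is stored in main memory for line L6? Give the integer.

1. P2: load  L1  bus=[BusRd]  L1: P0=I P1=I P2=E P3=I  mem[L1]=60
2. P2: store L2 := 18  bus=[BusRdX]  L2: P0=I P1=I P2=M P3=I  mem[L2]=50
3. P2: load  L0  bus=[BusRd]  L0: P0=I P1=I P2=E P3=I  mem[L0]=80
4. P0: store L1 := 56  bus=[BusRdX]  L1: P0=M P1=I P2=I P3=I  mem[L1]=60
5. P0: load  L6  bus=[BusRd]  L6: P0=E P1=I P2=I P3=I  mem[L6]=60
6. P2: load  L1  bus=[BusRd]  L1: P0=O P1=I P2=S P3=I  mem[L1]=60
7. P0: store L4 := 6  bus=[BusRdX]  L4: P0=M P1=I P2=I P3=I  mem[L4]=90
8. P0: store L2 := 50  bus=[BusRdX,Flush]  L2: P0=M P1=I P2=I P3=I  mem[L2]=18
9. P3: store L1 := 77  bus=[BusRdX,Flush]  L1: P0=I P1=I P2=I P3=M  mem[L1]=56
10. P0: store L4 := 40  bus=[-]  L4: P0=M P1=I P2=I P3=I  mem[L4]=90
11. P2: load  L5  bus=[BusRd]  L5: P0=I P1=I P2=E P3=I  mem[L5]=90
12. P0: store L0 := 11  bus=[BusRdX]  L0: P0=M P1=I P2=I P3=I  mem[L0]=80
13. P0: load  L0  bus=[-]  L0: P0=M P1=I P2=I P3=I  mem[L0]=80
14. P3: store L4 := 82  bus=[BusRdX,Flush]  L4: P0=I P1=I P2=I P3=M  mem[L4]=40
15. P3: load  L5  bus=[BusRd]  L5: P0=I P1=I P2=S P3=S  mem[L5]=90
16. P0: load  L1  bus=[BusRd]  L1: P0=S P1=I P2=I P3=O  mem[L1]=56
17. P2: load  L6  bus=[BusRd]  L6: P0=S P1=I P2=S P3=I  mem[L6]=60

memory[L6] = 60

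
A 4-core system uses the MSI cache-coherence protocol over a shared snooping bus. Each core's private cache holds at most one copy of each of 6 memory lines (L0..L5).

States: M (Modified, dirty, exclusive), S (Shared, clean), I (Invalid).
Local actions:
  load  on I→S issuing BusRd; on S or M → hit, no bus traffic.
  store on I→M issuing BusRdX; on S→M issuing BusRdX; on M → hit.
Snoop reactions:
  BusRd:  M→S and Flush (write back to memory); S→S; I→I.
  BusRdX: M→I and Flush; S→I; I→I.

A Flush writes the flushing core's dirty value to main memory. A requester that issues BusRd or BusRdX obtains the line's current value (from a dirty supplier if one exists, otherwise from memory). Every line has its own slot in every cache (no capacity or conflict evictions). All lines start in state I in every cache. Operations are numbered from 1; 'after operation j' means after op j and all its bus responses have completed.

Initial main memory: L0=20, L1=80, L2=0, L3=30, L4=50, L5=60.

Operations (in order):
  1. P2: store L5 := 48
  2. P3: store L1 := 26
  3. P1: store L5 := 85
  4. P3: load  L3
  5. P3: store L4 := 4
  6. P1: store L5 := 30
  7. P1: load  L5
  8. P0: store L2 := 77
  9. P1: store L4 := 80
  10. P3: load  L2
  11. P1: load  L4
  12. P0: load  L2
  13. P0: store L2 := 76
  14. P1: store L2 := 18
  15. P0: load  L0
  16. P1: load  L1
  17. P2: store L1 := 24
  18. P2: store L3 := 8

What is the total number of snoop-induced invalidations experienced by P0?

invalidations = 1

1. P2: store L5 := 48  bus=[BusRdX]  L5: P0=I P1=I P2=M P3=I  mem[L5]=60
2. P3: store L1 := 26  bus=[BusRdX]  L1: P0=I P1=I P2=I P3=M  mem[L1]=80
3. P1: store L5 := 85  bus=[BusRdX,Flush]  L5: P0=I P1=M P2=I P3=I  mem[L5]=48
4. P3: load  L3  bus=[BusRd]  L3: P0=I P1=I P2=I P3=S  mem[L3]=30
5. P3: store L4 := 4  bus=[BusRdX]  L4: P0=I P1=I P2=I P3=M  mem[L4]=50
6. P1: store L5 := 30  bus=[-]  L5: P0=I P1=M P2=I P3=I  mem[L5]=48
7. P1: load  L5  bus=[-]  L5: P0=I P1=M P2=I P3=I  mem[L5]=48
8. P0: store L2 := 77  bus=[BusRdX]  L2: P0=M P1=I P2=I P3=I  mem[L2]=0
9. P1: store L4 := 80  bus=[BusRdX,Flush]  L4: P0=I P1=M P2=I P3=I  mem[L4]=4
10. P3: load  L2  bus=[BusRd,Flush]  L2: P0=S P1=I P2=I P3=S  mem[L2]=77
11. P1: load  L4  bus=[-]  L4: P0=I P1=M P2=I P3=I  mem[L4]=4
12. P0: load  L2  bus=[-]  L2: P0=S P1=I P2=I P3=S  mem[L2]=77
13. P0: store L2 := 76  bus=[BusRdX]  L2: P0=M P1=I P2=I P3=I  mem[L2]=77
14. P1: store L2 := 18  bus=[BusRdX,Flush]  L2: P0=I P1=M P2=I P3=I  mem[L2]=76
15. P0: load  L0  bus=[BusRd]  L0: P0=S P1=I P2=I P3=I  mem[L0]=20
16. P1: load  L1  bus=[BusRd,Flush]  L1: P0=I P1=S P2=I P3=S  mem[L1]=26
17. P2: store L1 := 24  bus=[BusRdX]  L1: P0=I P1=I P2=M P3=I  mem[L1]=26
18. P2: store L3 := 8  bus=[BusRdX]  L3: P0=I P1=I P2=M P3=I  mem[L3]=30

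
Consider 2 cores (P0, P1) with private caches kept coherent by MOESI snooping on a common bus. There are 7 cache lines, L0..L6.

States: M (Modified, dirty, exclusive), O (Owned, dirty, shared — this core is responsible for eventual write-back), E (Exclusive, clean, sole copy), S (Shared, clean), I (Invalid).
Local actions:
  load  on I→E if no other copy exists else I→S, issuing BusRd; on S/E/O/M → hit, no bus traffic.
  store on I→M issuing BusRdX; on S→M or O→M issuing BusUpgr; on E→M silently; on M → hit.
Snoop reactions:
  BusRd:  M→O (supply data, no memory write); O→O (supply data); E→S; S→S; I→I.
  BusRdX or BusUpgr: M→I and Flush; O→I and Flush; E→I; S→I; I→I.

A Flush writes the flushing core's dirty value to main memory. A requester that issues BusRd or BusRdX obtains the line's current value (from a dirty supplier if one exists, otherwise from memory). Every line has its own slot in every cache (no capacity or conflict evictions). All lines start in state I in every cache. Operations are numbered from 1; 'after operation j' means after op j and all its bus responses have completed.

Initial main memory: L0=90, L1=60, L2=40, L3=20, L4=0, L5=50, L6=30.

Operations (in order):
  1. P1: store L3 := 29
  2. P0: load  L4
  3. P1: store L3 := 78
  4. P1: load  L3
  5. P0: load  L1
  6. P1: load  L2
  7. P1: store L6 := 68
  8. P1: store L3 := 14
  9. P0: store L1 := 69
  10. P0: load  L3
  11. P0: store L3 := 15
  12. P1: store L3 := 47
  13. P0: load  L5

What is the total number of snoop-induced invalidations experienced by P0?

step 1: P1: store L3 := 29  ⟶  IM  (L3)  txn=BusRdX  M[L3]=20
step 2: P0: load  L4  ⟶  EI  (L4)  txn=BusRd  M[L4]=0
step 3: P1: store L3 := 78  ⟶  IM  (L3)  txn=∅  M[L3]=20
step 4: P1: load  L3  ⟶  IM  (L3)  txn=∅  M[L3]=20
step 5: P0: load  L1  ⟶  EI  (L1)  txn=BusRd  M[L1]=60
step 6: P1: load  L2  ⟶  IE  (L2)  txn=BusRd  M[L2]=40
step 7: P1: store L6 := 68  ⟶  IM  (L6)  txn=BusRdX  M[L6]=30
step 8: P1: store L3 := 14  ⟶  IM  (L3)  txn=∅  M[L3]=20
step 9: P0: store L1 := 69  ⟶  MI  (L1)  txn=∅  M[L1]=60
step 10: P0: load  L3  ⟶  SO  (L3)  txn=BusRd  M[L3]=20
step 11: P0: store L3 := 15  ⟶  MI  (L3)  txn=BusUpgr+Flush  M[L3]=14
step 12: P1: store L3 := 47  ⟶  IM  (L3)  txn=BusRdX+Flush  M[L3]=15
step 13: P0: load  L5  ⟶  EI  (L5)  txn=BusRd  M[L5]=50

invalidations = 1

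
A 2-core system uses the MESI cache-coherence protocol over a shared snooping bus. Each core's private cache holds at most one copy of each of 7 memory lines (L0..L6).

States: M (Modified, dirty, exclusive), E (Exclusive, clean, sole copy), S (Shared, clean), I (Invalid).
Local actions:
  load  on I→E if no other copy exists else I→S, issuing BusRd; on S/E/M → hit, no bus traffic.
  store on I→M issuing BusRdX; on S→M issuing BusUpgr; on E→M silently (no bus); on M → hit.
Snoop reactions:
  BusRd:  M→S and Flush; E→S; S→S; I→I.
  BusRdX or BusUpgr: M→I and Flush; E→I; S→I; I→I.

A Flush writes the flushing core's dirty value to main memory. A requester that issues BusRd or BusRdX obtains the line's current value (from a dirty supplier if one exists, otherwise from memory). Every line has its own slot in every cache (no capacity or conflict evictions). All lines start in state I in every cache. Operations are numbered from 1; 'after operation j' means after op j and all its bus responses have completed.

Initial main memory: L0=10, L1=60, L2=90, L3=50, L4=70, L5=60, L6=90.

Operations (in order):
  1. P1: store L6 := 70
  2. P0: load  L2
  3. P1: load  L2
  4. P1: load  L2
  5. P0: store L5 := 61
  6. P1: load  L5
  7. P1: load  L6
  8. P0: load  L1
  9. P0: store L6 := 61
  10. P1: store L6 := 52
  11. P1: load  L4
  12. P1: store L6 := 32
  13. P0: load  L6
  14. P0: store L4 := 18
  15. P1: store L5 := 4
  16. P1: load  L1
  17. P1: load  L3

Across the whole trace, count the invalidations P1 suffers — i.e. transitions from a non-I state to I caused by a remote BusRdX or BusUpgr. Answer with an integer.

invalidations = 2

step 1: P1: store L6 := 70  ⟶  IM  (L6)  txn=BusRdX  M[L6]=90
step 2: P0: load  L2  ⟶  EI  (L2)  txn=BusRd  M[L2]=90
step 3: P1: load  L2  ⟶  SS  (L2)  txn=BusRd  M[L2]=90
step 4: P1: load  L2  ⟶  SS  (L2)  txn=∅  M[L2]=90
step 5: P0: store L5 := 61  ⟶  MI  (L5)  txn=BusRdX  M[L5]=60
step 6: P1: load  L5  ⟶  SS  (L5)  txn=BusRd+Flush  M[L5]=61
step 7: P1: load  L6  ⟶  IM  (L6)  txn=∅  M[L6]=90
step 8: P0: load  L1  ⟶  EI  (L1)  txn=BusRd  M[L1]=60
step 9: P0: store L6 := 61  ⟶  MI  (L6)  txn=BusRdX+Flush  M[L6]=70
step 10: P1: store L6 := 52  ⟶  IM  (L6)  txn=BusRdX+Flush  M[L6]=61
step 11: P1: load  L4  ⟶  IE  (L4)  txn=BusRd  M[L4]=70
step 12: P1: store L6 := 32  ⟶  IM  (L6)  txn=∅  M[L6]=61
step 13: P0: load  L6  ⟶  SS  (L6)  txn=BusRd+Flush  M[L6]=32
step 14: P0: store L4 := 18  ⟶  MI  (L4)  txn=BusRdX  M[L4]=70
step 15: P1: store L5 := 4  ⟶  IM  (L5)  txn=BusUpgr  M[L5]=61
step 16: P1: load  L1  ⟶  SS  (L1)  txn=BusRd  M[L1]=60
step 17: P1: load  L3  ⟶  IE  (L3)  txn=BusRd  M[L3]=50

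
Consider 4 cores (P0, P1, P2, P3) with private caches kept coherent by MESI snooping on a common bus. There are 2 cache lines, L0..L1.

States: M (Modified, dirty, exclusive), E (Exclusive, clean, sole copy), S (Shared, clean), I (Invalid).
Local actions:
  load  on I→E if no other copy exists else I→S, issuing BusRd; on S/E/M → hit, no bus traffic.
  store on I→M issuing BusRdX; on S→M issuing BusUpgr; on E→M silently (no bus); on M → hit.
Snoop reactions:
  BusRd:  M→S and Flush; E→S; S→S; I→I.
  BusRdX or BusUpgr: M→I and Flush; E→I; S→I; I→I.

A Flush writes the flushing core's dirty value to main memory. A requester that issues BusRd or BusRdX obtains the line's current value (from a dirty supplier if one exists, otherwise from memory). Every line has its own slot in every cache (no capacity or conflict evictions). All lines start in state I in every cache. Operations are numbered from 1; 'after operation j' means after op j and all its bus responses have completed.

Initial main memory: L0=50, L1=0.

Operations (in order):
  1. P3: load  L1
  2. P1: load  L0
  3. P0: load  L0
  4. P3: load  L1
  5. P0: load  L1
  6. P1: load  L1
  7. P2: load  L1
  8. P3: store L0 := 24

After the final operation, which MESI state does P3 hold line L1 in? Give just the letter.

state = S

[1] P3: load  L1 | P0:I, P1:I, P2:I, P3:E(0) | bus: BusRd
[2] P1: load  L0 | P0:I, P1:E(50), P2:I, P3:I | bus: BusRd
[3] P0: load  L0 | P0:S(50), P1:S(50), P2:I, P3:I | bus: BusRd
[4] P3: load  L1 | P0:I, P1:I, P2:I, P3:E(0) | bus: none
[5] P0: load  L1 | P0:S(0), P1:I, P2:I, P3:S(0) | bus: BusRd
[6] P1: load  L1 | P0:S(0), P1:S(0), P2:I, P3:S(0) | bus: BusRd
[7] P2: load  L1 | P0:S(0), P1:S(0), P2:S(0), P3:S(0) | bus: BusRd
[8] P3: store L0 := 24 | P0:I, P1:I, P2:I, P3:M(24) | bus: BusRdX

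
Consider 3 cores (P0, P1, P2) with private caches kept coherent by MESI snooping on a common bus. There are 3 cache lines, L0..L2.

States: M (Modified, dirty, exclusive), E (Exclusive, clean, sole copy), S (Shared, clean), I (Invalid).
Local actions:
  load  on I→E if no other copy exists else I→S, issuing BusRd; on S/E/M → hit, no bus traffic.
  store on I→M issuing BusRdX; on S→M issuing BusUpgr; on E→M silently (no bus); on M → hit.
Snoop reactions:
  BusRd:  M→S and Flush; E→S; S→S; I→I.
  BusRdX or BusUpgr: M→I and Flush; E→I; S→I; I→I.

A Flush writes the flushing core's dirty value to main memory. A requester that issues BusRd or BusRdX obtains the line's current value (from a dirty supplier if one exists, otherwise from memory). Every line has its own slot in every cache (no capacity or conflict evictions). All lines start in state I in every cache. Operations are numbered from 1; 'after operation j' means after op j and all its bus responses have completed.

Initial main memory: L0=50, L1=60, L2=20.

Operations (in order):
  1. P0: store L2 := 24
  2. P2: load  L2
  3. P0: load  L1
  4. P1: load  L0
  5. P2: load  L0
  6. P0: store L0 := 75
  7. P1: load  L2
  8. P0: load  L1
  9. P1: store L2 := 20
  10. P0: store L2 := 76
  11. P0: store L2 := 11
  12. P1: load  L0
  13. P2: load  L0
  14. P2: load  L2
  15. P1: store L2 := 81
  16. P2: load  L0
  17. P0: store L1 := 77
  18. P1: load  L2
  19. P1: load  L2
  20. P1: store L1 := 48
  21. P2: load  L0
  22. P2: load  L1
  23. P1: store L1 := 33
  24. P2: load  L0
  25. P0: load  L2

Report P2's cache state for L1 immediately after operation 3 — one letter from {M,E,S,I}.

state = I

[1] P0: store L2 := 24 | P0:M(24), P1:I, P2:I | bus: BusRdX
[2] P2: load  L2 | P0:S(24), P1:I, P2:S(24) | bus: BusRd,Flush
[3] P0: load  L1 | P0:E(60), P1:I, P2:I | bus: BusRd
[4] P1: load  L0 | P0:I, P1:E(50), P2:I | bus: BusRd
[5] P2: load  L0 | P0:I, P1:S(50), P2:S(50) | bus: BusRd
[6] P0: store L0 := 75 | P0:M(75), P1:I, P2:I | bus: BusRdX
[7] P1: load  L2 | P0:S(24), P1:S(24), P2:S(24) | bus: BusRd
[8] P0: load  L1 | P0:E(60), P1:I, P2:I | bus: none
[9] P1: store L2 := 20 | P0:I, P1:M(20), P2:I | bus: BusUpgr
[10] P0: store L2 := 76 | P0:M(76), P1:I, P2:I | bus: BusRdX,Flush
[11] P0: store L2 := 11 | P0:M(11), P1:I, P2:I | bus: none
[12] P1: load  L0 | P0:S(75), P1:S(75), P2:I | bus: BusRd,Flush
[13] P2: load  L0 | P0:S(75), P1:S(75), P2:S(75) | bus: BusRd
[14] P2: load  L2 | P0:S(11), P1:I, P2:S(11) | bus: BusRd,Flush
[15] P1: store L2 := 81 | P0:I, P1:M(81), P2:I | bus: BusRdX
[16] P2: load  L0 | P0:S(75), P1:S(75), P2:S(75) | bus: none
[17] P0: store L1 := 77 | P0:M(77), P1:I, P2:I | bus: none
[18] P1: load  L2 | P0:I, P1:M(81), P2:I | bus: none
[19] P1: load  L2 | P0:I, P1:M(81), P2:I | bus: none
[20] P1: store L1 := 48 | P0:I, P1:M(48), P2:I | bus: BusRdX,Flush
[21] P2: load  L0 | P0:S(75), P1:S(75), P2:S(75) | bus: none
[22] P2: load  L1 | P0:I, P1:S(48), P2:S(48) | bus: BusRd,Flush
[23] P1: store L1 := 33 | P0:I, P1:M(33), P2:I | bus: BusUpgr
[24] P2: load  L0 | P0:S(75), P1:S(75), P2:S(75) | bus: none
[25] P0: load  L2 | P0:S(81), P1:S(81), P2:I | bus: BusRd,Flush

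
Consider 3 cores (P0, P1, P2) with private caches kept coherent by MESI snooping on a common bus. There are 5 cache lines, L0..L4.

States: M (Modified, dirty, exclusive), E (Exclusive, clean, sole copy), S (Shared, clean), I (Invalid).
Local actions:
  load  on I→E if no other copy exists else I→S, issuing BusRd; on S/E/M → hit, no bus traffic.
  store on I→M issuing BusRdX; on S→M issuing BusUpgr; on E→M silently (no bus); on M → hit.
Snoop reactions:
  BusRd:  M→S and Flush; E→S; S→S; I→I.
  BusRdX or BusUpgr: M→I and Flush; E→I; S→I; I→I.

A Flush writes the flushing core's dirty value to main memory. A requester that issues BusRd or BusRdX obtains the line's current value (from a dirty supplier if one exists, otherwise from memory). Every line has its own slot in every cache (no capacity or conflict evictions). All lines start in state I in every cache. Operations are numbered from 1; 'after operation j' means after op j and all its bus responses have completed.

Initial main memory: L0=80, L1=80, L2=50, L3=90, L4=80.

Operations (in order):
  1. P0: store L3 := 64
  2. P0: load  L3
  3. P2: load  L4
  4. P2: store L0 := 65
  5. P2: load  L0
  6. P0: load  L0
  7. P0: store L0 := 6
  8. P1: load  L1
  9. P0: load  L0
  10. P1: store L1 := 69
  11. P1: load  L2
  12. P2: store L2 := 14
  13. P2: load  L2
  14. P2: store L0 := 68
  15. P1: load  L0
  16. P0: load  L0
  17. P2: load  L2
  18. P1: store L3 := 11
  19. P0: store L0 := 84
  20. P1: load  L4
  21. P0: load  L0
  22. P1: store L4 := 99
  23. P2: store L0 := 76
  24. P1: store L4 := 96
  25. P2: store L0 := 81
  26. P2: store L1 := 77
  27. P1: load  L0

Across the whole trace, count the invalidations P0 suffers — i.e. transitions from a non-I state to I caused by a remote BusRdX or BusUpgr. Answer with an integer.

invalidations = 3

1. P0: store L3 := 64  bus=[BusRdX]  L3: P0=M P1=I P2=I  mem[L3]=90
2. P0: load  L3  bus=[-]  L3: P0=M P1=I P2=I  mem[L3]=90
3. P2: load  L4  bus=[BusRd]  L4: P0=I P1=I P2=E  mem[L4]=80
4. P2: store L0 := 65  bus=[BusRdX]  L0: P0=I P1=I P2=M  mem[L0]=80
5. P2: load  L0  bus=[-]  L0: P0=I P1=I P2=M  mem[L0]=80
6. P0: load  L0  bus=[BusRd,Flush]  L0: P0=S P1=I P2=S  mem[L0]=65
7. P0: store L0 := 6  bus=[BusUpgr]  L0: P0=M P1=I P2=I  mem[L0]=65
8. P1: load  L1  bus=[BusRd]  L1: P0=I P1=E P2=I  mem[L1]=80
9. P0: load  L0  bus=[-]  L0: P0=M P1=I P2=I  mem[L0]=65
10. P1: store L1 := 69  bus=[-]  L1: P0=I P1=M P2=I  mem[L1]=80
11. P1: load  L2  bus=[BusRd]  L2: P0=I P1=E P2=I  mem[L2]=50
12. P2: store L2 := 14  bus=[BusRdX]  L2: P0=I P1=I P2=M  mem[L2]=50
13. P2: load  L2  bus=[-]  L2: P0=I P1=I P2=M  mem[L2]=50
14. P2: store L0 := 68  bus=[BusRdX,Flush]  L0: P0=I P1=I P2=M  mem[L0]=6
15. P1: load  L0  bus=[BusRd,Flush]  L0: P0=I P1=S P2=S  mem[L0]=68
16. P0: load  L0  bus=[BusRd]  L0: P0=S P1=S P2=S  mem[L0]=68
17. P2: load  L2  bus=[-]  L2: P0=I P1=I P2=M  mem[L2]=50
18. P1: store L3 := 11  bus=[BusRdX,Flush]  L3: P0=I P1=M P2=I  mem[L3]=64
19. P0: store L0 := 84  bus=[BusUpgr]  L0: P0=M P1=I P2=I  mem[L0]=68
20. P1: load  L4  bus=[BusRd]  L4: P0=I P1=S P2=S  mem[L4]=80
21. P0: load  L0  bus=[-]  L0: P0=M P1=I P2=I  mem[L0]=68
22. P1: store L4 := 99  bus=[BusUpgr]  L4: P0=I P1=M P2=I  mem[L4]=80
23. P2: store L0 := 76  bus=[BusRdX,Flush]  L0: P0=I P1=I P2=M  mem[L0]=84
24. P1: store L4 := 96  bus=[-]  L4: P0=I P1=M P2=I  mem[L4]=80
25. P2: store L0 := 81  bus=[-]  L0: P0=I P1=I P2=M  mem[L0]=84
26. P2: store L1 := 77  bus=[BusRdX,Flush]  L1: P0=I P1=I P2=M  mem[L1]=69
27. P1: load  L0  bus=[BusRd,Flush]  L0: P0=I P1=S P2=S  mem[L0]=81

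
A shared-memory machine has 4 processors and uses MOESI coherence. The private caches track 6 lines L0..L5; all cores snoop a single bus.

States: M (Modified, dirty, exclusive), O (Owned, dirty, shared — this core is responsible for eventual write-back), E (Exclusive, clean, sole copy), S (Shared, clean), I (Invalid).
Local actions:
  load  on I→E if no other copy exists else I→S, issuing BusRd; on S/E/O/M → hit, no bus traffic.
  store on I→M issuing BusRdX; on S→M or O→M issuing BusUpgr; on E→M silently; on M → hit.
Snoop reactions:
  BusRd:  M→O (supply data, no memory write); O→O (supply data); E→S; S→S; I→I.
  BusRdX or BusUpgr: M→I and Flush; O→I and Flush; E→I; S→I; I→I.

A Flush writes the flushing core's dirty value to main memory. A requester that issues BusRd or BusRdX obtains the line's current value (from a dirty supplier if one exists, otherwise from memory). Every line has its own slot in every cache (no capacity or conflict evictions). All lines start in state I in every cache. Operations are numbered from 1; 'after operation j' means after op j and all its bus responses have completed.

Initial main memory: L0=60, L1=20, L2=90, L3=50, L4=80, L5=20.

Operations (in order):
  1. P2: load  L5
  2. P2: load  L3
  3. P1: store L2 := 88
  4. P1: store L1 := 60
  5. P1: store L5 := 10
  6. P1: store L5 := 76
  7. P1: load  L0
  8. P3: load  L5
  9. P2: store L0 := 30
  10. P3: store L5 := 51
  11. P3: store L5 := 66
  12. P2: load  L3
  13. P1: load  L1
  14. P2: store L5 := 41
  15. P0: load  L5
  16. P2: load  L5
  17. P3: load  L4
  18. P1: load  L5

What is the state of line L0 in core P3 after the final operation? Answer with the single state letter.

state = I

1. P2: load  L5  bus=[BusRd]  L5: P0=I P1=I P2=E P3=I  mem[L5]=20
2. P2: load  L3  bus=[BusRd]  L3: P0=I P1=I P2=E P3=I  mem[L3]=50
3. P1: store L2 := 88  bus=[BusRdX]  L2: P0=I P1=M P2=I P3=I  mem[L2]=90
4. P1: store L1 := 60  bus=[BusRdX]  L1: P0=I P1=M P2=I P3=I  mem[L1]=20
5. P1: store L5 := 10  bus=[BusRdX]  L5: P0=I P1=M P2=I P3=I  mem[L5]=20
6. P1: store L5 := 76  bus=[-]  L5: P0=I P1=M P2=I P3=I  mem[L5]=20
7. P1: load  L0  bus=[BusRd]  L0: P0=I P1=E P2=I P3=I  mem[L0]=60
8. P3: load  L5  bus=[BusRd]  L5: P0=I P1=O P2=I P3=S  mem[L5]=20
9. P2: store L0 := 30  bus=[BusRdX]  L0: P0=I P1=I P2=M P3=I  mem[L0]=60
10. P3: store L5 := 51  bus=[BusUpgr,Flush]  L5: P0=I P1=I P2=I P3=M  mem[L5]=76
11. P3: store L5 := 66  bus=[-]  L5: P0=I P1=I P2=I P3=M  mem[L5]=76
12. P2: load  L3  bus=[-]  L3: P0=I P1=I P2=E P3=I  mem[L3]=50
13. P1: load  L1  bus=[-]  L1: P0=I P1=M P2=I P3=I  mem[L1]=20
14. P2: store L5 := 41  bus=[BusRdX,Flush]  L5: P0=I P1=I P2=M P3=I  mem[L5]=66
15. P0: load  L5  bus=[BusRd]  L5: P0=S P1=I P2=O P3=I  mem[L5]=66
16. P2: load  L5  bus=[-]  L5: P0=S P1=I P2=O P3=I  mem[L5]=66
17. P3: load  L4  bus=[BusRd]  L4: P0=I P1=I P2=I P3=E  mem[L4]=80
18. P1: load  L5  bus=[BusRd]  L5: P0=S P1=S P2=O P3=I  mem[L5]=66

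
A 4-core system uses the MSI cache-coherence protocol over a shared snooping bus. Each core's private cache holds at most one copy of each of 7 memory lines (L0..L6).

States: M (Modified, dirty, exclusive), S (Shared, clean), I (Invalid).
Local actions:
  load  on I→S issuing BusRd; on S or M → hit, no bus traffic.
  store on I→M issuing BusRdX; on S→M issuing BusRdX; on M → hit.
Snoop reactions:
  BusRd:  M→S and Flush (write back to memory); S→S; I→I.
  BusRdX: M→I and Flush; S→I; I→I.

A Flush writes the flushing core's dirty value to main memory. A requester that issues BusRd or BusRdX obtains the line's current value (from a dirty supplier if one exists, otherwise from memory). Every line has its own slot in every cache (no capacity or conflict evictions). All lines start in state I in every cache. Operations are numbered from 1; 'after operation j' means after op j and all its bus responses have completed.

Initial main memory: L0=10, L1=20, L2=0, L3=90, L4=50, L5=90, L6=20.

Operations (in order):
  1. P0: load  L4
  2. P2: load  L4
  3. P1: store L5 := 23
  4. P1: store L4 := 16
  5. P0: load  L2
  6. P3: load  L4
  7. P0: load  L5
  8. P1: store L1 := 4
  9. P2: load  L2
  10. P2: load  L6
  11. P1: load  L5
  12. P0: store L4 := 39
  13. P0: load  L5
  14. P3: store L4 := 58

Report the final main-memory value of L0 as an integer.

step 1: P0: load  L4  ⟶  SIII  (L4)  txn=BusRd  M[L4]=50
step 2: P2: load  L4  ⟶  SISI  (L4)  txn=BusRd  M[L4]=50
step 3: P1: store L5 := 23  ⟶  IMII  (L5)  txn=BusRdX  M[L5]=90
step 4: P1: store L4 := 16  ⟶  IMII  (L4)  txn=BusRdX  M[L4]=50
step 5: P0: load  L2  ⟶  SIII  (L2)  txn=BusRd  M[L2]=0
step 6: P3: load  L4  ⟶  ISIS  (L4)  txn=BusRd+Flush  M[L4]=16
step 7: P0: load  L5  ⟶  SSII  (L5)  txn=BusRd+Flush  M[L5]=23
step 8: P1: store L1 := 4  ⟶  IMII  (L1)  txn=BusRdX  M[L1]=20
step 9: P2: load  L2  ⟶  SISI  (L2)  txn=BusRd  M[L2]=0
step 10: P2: load  L6  ⟶  IISI  (L6)  txn=BusRd  M[L6]=20
step 11: P1: load  L5  ⟶  SSII  (L5)  txn=∅  M[L5]=23
step 12: P0: store L4 := 39  ⟶  MIII  (L4)  txn=BusRdX  M[L4]=16
step 13: P0: load  L5  ⟶  SSII  (L5)  txn=∅  M[L5]=23
step 14: P3: store L4 := 58  ⟶  IIIM  (L4)  txn=BusRdX+Flush  M[L4]=39

memory[L0] = 10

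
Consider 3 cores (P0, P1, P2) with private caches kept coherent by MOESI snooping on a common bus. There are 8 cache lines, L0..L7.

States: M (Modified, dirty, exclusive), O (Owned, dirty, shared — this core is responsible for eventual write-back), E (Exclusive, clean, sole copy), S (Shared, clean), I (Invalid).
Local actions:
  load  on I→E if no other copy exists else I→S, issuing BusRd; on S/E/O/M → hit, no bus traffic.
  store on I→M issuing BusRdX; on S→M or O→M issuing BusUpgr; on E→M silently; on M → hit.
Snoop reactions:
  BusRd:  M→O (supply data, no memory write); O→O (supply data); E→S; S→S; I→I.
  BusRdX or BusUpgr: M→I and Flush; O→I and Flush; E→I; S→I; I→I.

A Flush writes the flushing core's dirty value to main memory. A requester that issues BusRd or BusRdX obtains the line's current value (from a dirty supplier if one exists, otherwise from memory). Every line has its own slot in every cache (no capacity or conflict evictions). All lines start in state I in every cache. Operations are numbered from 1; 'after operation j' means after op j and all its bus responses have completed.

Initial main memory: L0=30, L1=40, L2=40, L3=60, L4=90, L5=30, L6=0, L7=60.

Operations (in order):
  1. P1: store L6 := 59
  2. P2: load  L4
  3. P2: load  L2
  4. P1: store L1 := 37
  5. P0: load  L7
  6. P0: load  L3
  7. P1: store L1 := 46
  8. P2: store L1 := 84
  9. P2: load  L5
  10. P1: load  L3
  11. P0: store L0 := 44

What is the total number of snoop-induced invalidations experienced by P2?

invalidations = 0

step 1: P1: store L6 := 59  ⟶  IMI  (L6)  txn=BusRdX  M[L6]=0
step 2: P2: load  L4  ⟶  IIE  (L4)  txn=BusRd  M[L4]=90
step 3: P2: load  L2  ⟶  IIE  (L2)  txn=BusRd  M[L2]=40
step 4: P1: store L1 := 37  ⟶  IMI  (L1)  txn=BusRdX  M[L1]=40
step 5: P0: load  L7  ⟶  EII  (L7)  txn=BusRd  M[L7]=60
step 6: P0: load  L3  ⟶  EII  (L3)  txn=BusRd  M[L3]=60
step 7: P1: store L1 := 46  ⟶  IMI  (L1)  txn=∅  M[L1]=40
step 8: P2: store L1 := 84  ⟶  IIM  (L1)  txn=BusRdX+Flush  M[L1]=46
step 9: P2: load  L5  ⟶  IIE  (L5)  txn=BusRd  M[L5]=30
step 10: P1: load  L3  ⟶  SSI  (L3)  txn=BusRd  M[L3]=60
step 11: P0: store L0 := 44  ⟶  MII  (L0)  txn=BusRdX  M[L0]=30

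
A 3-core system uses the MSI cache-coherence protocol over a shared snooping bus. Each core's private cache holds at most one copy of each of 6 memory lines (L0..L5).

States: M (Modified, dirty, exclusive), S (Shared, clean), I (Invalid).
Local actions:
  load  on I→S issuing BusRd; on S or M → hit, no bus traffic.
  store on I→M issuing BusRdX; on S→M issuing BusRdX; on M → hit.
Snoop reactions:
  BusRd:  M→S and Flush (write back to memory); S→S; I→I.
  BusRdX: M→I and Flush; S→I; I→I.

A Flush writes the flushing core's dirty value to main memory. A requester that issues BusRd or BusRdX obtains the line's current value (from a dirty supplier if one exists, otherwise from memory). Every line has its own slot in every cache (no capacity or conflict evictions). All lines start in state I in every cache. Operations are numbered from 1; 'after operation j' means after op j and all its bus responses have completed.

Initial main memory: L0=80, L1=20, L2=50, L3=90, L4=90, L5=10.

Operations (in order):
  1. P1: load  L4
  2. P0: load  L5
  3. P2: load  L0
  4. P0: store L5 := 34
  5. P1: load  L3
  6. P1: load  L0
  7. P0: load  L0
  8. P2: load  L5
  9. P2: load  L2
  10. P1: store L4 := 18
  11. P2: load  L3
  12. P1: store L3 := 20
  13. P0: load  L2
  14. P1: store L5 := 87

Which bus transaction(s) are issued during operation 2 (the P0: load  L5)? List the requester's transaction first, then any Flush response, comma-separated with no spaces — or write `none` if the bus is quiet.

1. P1: load  L4  bus=[BusRd]  L4: P0=I P1=S P2=I  mem[L4]=90
2. P0: load  L5  bus=[BusRd]  L5: P0=S P1=I P2=I  mem[L5]=10
3. P2: load  L0  bus=[BusRd]  L0: P0=I P1=I P2=S  mem[L0]=80
4. P0: store L5 := 34  bus=[BusRdX]  L5: P0=M P1=I P2=I  mem[L5]=10
5. P1: load  L3  bus=[BusRd]  L3: P0=I P1=S P2=I  mem[L3]=90
6. P1: load  L0  bus=[BusRd]  L0: P0=I P1=S P2=S  mem[L0]=80
7. P0: load  L0  bus=[BusRd]  L0: P0=S P1=S P2=S  mem[L0]=80
8. P2: load  L5  bus=[BusRd,Flush]  L5: P0=S P1=I P2=S  mem[L5]=34
9. P2: load  L2  bus=[BusRd]  L2: P0=I P1=I P2=S  mem[L2]=50
10. P1: store L4 := 18  bus=[BusRdX]  L4: P0=I P1=M P2=I  mem[L4]=90
11. P2: load  L3  bus=[BusRd]  L3: P0=I P1=S P2=S  mem[L3]=90
12. P1: store L3 := 20  bus=[BusRdX]  L3: P0=I P1=M P2=I  mem[L3]=90
13. P0: load  L2  bus=[BusRd]  L2: P0=S P1=I P2=S  mem[L2]=50
14. P1: store L5 := 87  bus=[BusRdX]  L5: P0=I P1=M P2=I  mem[L5]=34

bus = BusRd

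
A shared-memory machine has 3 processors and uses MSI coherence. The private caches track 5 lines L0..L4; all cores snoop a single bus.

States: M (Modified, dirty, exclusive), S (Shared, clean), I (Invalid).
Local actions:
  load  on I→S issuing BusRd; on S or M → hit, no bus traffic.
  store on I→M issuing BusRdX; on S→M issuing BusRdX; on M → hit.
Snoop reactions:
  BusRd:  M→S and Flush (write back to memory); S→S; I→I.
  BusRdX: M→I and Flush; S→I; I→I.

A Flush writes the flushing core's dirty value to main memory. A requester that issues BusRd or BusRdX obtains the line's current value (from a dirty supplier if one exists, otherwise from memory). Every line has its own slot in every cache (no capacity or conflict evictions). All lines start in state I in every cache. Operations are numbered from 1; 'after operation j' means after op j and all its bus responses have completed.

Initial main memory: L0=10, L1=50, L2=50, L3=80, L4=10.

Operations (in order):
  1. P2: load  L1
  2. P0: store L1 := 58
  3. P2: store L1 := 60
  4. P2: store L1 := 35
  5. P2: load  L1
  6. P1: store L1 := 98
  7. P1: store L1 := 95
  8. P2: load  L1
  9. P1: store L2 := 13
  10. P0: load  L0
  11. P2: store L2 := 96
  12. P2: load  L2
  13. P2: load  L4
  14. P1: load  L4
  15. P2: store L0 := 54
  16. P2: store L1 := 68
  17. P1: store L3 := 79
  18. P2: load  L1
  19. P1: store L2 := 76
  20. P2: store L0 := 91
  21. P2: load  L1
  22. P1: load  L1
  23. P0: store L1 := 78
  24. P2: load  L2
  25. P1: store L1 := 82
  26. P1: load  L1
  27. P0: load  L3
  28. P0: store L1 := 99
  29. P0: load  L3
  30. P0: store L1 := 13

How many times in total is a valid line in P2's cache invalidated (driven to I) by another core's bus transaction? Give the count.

  op1 P2: load  L1 → I/I/S on L1; bus BusRd; mem=50
  op2 P0: store L1 := 58 → M/I/I on L1; bus BusRdX; mem=50
  op3 P2: store L1 := 60 → I/I/M on L1; bus BusRdX Flush; mem=58
  op4 P2: store L1 := 35 → I/I/M on L1; bus (none); mem=58
  op5 P2: load  L1 → I/I/M on L1; bus (none); mem=58
  op6 P1: store L1 := 98 → I/M/I on L1; bus BusRdX Flush; mem=35
  op7 P1: store L1 := 95 → I/M/I on L1; bus (none); mem=35
  op8 P2: load  L1 → I/S/S on L1; bus BusRd Flush; mem=95
  op9 P1: store L2 := 13 → I/M/I on L2; bus BusRdX; mem=50
  op10 P0: load  L0 → S/I/I on L0; bus BusRd; mem=10
  op11 P2: store L2 := 96 → I/I/M on L2; bus BusRdX Flush; mem=13
  op12 P2: load  L2 → I/I/M on L2; bus (none); mem=13
  op13 P2: load  L4 → I/I/S on L4; bus BusRd; mem=10
  op14 P1: load  L4 → I/S/S on L4; bus BusRd; mem=10
  op15 P2: store L0 := 54 → I/I/M on L0; bus BusRdX; mem=10
  op16 P2: store L1 := 68 → I/I/M on L1; bus BusRdX; mem=95
  op17 P1: store L3 := 79 → I/M/I on L3; bus BusRdX; mem=80
  op18 P2: load  L1 → I/I/M on L1; bus (none); mem=95
  op19 P1: store L2 := 76 → I/M/I on L2; bus BusRdX Flush; mem=96
  op20 P2: store L0 := 91 → I/I/M on L0; bus (none); mem=10
  op21 P2: load  L1 → I/I/M on L1; bus (none); mem=95
  op22 P1: load  L1 → I/S/S on L1; bus BusRd Flush; mem=68
  op23 P0: store L1 := 78 → M/I/I on L1; bus BusRdX; mem=68
  op24 P2: load  L2 → I/S/S on L2; bus BusRd Flush; mem=76
  op25 P1: store L1 := 82 → I/M/I on L1; bus BusRdX Flush; mem=78
  op26 P1: load  L1 → I/M/I on L1; bus (none); mem=78
  op27 P0: load  L3 → S/S/I on L3; bus BusRd Flush; mem=79
  op28 P0: store L1 := 99 → M/I/I on L1; bus BusRdX Flush; mem=82
  op29 P0: load  L3 → S/S/I on L3; bus (none); mem=79
  op30 P0: store L1 := 13 → M/I/I on L1; bus (none); mem=82

invalidations = 4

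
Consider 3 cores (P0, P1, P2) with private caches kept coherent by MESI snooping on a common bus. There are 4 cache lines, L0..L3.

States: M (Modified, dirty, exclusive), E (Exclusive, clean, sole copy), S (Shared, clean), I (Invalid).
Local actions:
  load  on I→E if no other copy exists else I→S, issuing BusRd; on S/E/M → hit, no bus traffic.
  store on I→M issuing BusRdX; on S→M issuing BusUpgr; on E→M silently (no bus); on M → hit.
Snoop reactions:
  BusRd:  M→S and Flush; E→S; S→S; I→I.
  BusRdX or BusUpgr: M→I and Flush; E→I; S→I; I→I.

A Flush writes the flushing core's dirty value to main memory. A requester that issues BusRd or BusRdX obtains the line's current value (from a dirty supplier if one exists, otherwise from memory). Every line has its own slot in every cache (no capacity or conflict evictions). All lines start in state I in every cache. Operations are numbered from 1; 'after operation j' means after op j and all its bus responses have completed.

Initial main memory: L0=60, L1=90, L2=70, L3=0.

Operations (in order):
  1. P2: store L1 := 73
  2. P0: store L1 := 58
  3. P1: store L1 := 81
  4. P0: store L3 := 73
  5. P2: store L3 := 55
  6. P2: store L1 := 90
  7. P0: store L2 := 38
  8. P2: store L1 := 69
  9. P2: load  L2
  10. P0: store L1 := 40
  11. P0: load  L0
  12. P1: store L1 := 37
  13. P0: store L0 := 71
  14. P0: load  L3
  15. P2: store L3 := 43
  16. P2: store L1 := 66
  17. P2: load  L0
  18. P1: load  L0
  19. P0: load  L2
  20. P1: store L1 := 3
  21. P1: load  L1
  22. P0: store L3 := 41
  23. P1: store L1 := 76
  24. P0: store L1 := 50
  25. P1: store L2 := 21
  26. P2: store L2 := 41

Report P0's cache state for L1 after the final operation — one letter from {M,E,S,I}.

1. P2: store L1 := 73  bus=[BusRdX]  L1: P0=I P1=I P2=M  mem[L1]=90
2. P0: store L1 := 58  bus=[BusRdX,Flush]  L1: P0=M P1=I P2=I  mem[L1]=73
3. P1: store L1 := 81  bus=[BusRdX,Flush]  L1: P0=I P1=M P2=I  mem[L1]=58
4. P0: store L3 := 73  bus=[BusRdX]  L3: P0=M P1=I P2=I  mem[L3]=0
5. P2: store L3 := 55  bus=[BusRdX,Flush]  L3: P0=I P1=I P2=M  mem[L3]=73
6. P2: store L1 := 90  bus=[BusRdX,Flush]  L1: P0=I P1=I P2=M  mem[L1]=81
7. P0: store L2 := 38  bus=[BusRdX]  L2: P0=M P1=I P2=I  mem[L2]=70
8. P2: store L1 := 69  bus=[-]  L1: P0=I P1=I P2=M  mem[L1]=81
9. P2: load  L2  bus=[BusRd,Flush]  L2: P0=S P1=I P2=S  mem[L2]=38
10. P0: store L1 := 40  bus=[BusRdX,Flush]  L1: P0=M P1=I P2=I  mem[L1]=69
11. P0: load  L0  bus=[BusRd]  L0: P0=E P1=I P2=I  mem[L0]=60
12. P1: store L1 := 37  bus=[BusRdX,Flush]  L1: P0=I P1=M P2=I  mem[L1]=40
13. P0: store L0 := 71  bus=[-]  L0: P0=M P1=I P2=I  mem[L0]=60
14. P0: load  L3  bus=[BusRd,Flush]  L3: P0=S P1=I P2=S  mem[L3]=55
15. P2: store L3 := 43  bus=[BusUpgr]  L3: P0=I P1=I P2=M  mem[L3]=55
16. P2: store L1 := 66  bus=[BusRdX,Flush]  L1: P0=I P1=I P2=M  mem[L1]=37
17. P2: load  L0  bus=[BusRd,Flush]  L0: P0=S P1=I P2=S  mem[L0]=71
18. P1: load  L0  bus=[BusRd]  L0: P0=S P1=S P2=S  mem[L0]=71
19. P0: load  L2  bus=[-]  L2: P0=S P1=I P2=S  mem[L2]=38
20. P1: store L1 := 3  bus=[BusRdX,Flush]  L1: P0=I P1=M P2=I  mem[L1]=66
21. P1: load  L1  bus=[-]  L1: P0=I P1=M P2=I  mem[L1]=66
22. P0: store L3 := 41  bus=[BusRdX,Flush]  L3: P0=M P1=I P2=I  mem[L3]=43
23. P1: store L1 := 76  bus=[-]  L1: P0=I P1=M P2=I  mem[L1]=66
24. P0: store L1 := 50  bus=[BusRdX,Flush]  L1: P0=M P1=I P2=I  mem[L1]=76
25. P1: store L2 := 21  bus=[BusRdX]  L2: P0=I P1=M P2=I  mem[L2]=38
26. P2: store L2 := 41  bus=[BusRdX,Flush]  L2: P0=I P1=I P2=M  mem[L2]=21

state = M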